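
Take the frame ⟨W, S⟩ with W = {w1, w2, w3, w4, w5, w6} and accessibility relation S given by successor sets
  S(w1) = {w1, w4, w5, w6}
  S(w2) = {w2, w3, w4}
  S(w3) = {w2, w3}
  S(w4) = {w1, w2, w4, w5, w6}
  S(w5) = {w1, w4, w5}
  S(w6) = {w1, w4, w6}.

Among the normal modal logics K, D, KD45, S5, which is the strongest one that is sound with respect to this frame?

Serial (axiom D): yes — every world has a successor (e.g. w1 S w1).
Euclidean (axiom 5): no — w1 S w5 and w1 S w6, but not w5 S w6.
Transitive (axiom 4): no — w1 S w4 and w4 S w2, but not w1 S w2.
Reflexive (axiom T): yes — every world is S-related to itself.
So F validates K, D; KD45 would additionally require S to be Euclidean and transitive. The strongest is D.

D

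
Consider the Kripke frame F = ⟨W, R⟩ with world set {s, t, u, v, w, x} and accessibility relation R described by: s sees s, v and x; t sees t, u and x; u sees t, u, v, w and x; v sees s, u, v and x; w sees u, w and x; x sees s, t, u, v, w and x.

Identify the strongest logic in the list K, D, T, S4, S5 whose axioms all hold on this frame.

T

Serial (axiom D): yes — every world has a successor (e.g. s R s).
Reflexive (axiom T): yes — every world is R-related to itself.
Transitive (axiom 4): no — s R v and v R u, but not s R u.
Euclidean (axiom 5): no — u R t and u R v, but not t R v.
So F validates K, D, T; S4 would additionally require R to be transitive. The strongest is T.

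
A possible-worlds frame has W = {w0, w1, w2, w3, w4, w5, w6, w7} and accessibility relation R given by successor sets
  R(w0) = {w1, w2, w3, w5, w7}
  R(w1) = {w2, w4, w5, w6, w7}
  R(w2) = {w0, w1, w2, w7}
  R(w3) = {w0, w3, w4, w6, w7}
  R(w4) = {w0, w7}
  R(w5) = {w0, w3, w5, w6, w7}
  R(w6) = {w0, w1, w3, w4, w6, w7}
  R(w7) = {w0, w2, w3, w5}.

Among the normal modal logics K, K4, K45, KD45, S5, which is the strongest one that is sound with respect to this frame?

K

Transitive (axiom 4): no — w0 R w1 and w1 R w4, but not w0 R w4.
Euclidean (axiom 5): no — w0 R w1 and w0 R w3, but not w1 R w3.
Serial (axiom D): yes — every world has a successor (e.g. w0 R w1).
Reflexive (axiom T): no — w0 is not related to itself.
So F validates K; K4 would additionally require R to be transitive. The strongest is K.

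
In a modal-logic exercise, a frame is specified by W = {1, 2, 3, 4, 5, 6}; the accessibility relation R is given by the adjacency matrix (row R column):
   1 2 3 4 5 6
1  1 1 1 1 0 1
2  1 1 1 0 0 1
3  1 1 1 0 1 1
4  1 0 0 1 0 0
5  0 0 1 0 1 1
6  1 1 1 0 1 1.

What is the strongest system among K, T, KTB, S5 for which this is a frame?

KTB

Reflexive (axiom T): yes — every world is R-related to itself.
Symmetric (axiom B): yes — every pair in R has its reverse in R.
Euclidean (axiom 5): no — 1 R 2 and 1 R 4, but not 2 R 4.
So F validates K, T, KTB; S5 would additionally require R to be Euclidean. The strongest is KTB.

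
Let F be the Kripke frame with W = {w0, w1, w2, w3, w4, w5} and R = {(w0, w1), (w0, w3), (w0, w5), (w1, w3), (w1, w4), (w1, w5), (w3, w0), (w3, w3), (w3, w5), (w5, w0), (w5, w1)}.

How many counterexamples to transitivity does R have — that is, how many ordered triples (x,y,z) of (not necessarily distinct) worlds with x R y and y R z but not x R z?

13

Enumerating: (w0,w1,w4), (w0,w3,w0), (w0,w5,w0), (w1,w3,w0), (w1,w5,w0), (w1,w5,w1), (w3,w0,w1), (w3,w5,w1), (w5,w0,w3), (w5,w0,w5), (w5,w1,w3), (w5,w1,w4), (w5,w1,w5).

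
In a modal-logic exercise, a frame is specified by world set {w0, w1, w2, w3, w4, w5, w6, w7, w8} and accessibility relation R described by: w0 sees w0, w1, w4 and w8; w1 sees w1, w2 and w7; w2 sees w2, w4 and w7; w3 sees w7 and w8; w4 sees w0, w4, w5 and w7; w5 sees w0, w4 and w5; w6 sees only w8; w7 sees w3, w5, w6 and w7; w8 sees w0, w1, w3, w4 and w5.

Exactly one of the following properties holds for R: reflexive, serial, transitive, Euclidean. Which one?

serial

Reflexive: no — w3 is not related to itself.
Serial: yes — every world has a successor (e.g. w0 R w0).
Transitive: no — w0 R w1 and w1 R w2, but not w0 R w2.
Euclidean: no — w0 R w1 and w0 R w4, but not w1 R w4.
Only serial holds.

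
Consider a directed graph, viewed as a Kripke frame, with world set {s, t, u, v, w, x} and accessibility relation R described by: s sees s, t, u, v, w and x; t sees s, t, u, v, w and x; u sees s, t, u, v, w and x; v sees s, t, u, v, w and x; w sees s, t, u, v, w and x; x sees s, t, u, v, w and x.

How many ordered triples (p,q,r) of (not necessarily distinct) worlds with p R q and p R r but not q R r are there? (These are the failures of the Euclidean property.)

R is Euclidean; there are no such tuples.

0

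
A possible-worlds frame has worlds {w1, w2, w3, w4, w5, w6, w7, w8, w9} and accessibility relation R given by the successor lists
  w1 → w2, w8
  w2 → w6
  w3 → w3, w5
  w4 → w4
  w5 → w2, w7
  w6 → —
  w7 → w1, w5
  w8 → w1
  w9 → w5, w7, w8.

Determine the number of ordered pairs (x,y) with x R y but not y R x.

Enumerating: (w1,w2), (w2,w6), (w3,w5), (w5,w2), (w7,w1), (w9,w5), (w9,w7), (w9,w8).

8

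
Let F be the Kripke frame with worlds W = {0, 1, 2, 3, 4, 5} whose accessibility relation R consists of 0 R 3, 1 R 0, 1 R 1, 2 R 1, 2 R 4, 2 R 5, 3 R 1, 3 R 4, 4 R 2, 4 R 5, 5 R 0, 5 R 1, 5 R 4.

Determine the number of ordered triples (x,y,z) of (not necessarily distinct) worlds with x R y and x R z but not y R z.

Enumerating: (0,3,3), (1,0,0), (1,0,1), (2,1,4), (2,1,5), (2,4,1), (2,4,4), (2,5,5), (3,1,4), (3,4,1), (3,4,4), (4,2,2), … and 9 more.
Total: 21.

21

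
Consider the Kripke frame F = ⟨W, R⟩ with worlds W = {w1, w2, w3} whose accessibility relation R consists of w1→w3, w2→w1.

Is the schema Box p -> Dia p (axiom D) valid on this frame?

No

The schema D characterises exactly the serial frames.
Serial: no — w3 has no R-successor.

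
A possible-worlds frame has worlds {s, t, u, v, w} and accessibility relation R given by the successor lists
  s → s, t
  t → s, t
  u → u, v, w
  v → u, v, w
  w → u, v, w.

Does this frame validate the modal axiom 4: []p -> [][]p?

Yes

Axiom 4 corresponds to the accessibility relation being transitive.
Transitive: yes — every two-step R-path is closed by a direct edge.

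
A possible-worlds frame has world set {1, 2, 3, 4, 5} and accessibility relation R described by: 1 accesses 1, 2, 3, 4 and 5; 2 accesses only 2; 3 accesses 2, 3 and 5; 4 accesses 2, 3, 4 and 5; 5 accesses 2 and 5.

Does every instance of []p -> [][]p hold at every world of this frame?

Axiom 4 corresponds to the accessibility relation being transitive.
Transitive: yes — every two-step R-path is closed by a direct edge.

Yes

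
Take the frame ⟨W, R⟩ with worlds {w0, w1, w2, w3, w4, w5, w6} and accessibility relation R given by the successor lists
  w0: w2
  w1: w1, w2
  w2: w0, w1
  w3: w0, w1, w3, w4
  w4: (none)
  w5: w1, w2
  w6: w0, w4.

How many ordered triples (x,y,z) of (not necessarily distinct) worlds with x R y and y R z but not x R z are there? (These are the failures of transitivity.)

Enumerating: (w0,w2,w0), (w0,w2,w1), (w1,w2,w0), (w2,w0,w2), (w2,w1,w2), (w3,w0,w2), (w3,w1,w2), (w5,w2,w0), (w6,w0,w2).

9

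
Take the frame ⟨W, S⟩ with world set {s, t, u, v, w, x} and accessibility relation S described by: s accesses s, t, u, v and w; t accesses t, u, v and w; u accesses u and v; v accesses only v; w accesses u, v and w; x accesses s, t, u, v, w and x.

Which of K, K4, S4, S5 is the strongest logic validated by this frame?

S4

Transitive (axiom 4): yes — every two-step S-path is closed by a direct edge.
Reflexive (axiom T): yes — every world is S-related to itself.
Euclidean (axiom 5): no — s S u and s S t, but not u S t.
So F validates K, K4, S4; S5 would additionally require S to be Euclidean. The strongest is S4.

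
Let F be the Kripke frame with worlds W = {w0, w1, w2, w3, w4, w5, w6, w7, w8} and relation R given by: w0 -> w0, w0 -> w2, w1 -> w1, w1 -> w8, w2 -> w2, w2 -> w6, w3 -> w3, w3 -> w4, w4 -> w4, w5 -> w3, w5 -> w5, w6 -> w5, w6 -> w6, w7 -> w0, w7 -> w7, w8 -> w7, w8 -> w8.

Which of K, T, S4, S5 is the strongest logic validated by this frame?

Reflexive (axiom T): yes — every world is R-related to itself.
Transitive (axiom 4): no — w0 R w2 and w2 R w6, but not w0 R w6.
Euclidean (axiom 5): no — w0 R w2 and w0 R w0, but not w2 R w0.
So F validates K, T; S4 would additionally require R to be transitive. The strongest is T.

T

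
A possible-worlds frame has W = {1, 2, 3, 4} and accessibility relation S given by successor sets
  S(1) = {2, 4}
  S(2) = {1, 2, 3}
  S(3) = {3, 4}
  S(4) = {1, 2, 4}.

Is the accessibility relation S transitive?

No

Transitive: no — 1 S 2 and 2 S 3, but not 1 S 3.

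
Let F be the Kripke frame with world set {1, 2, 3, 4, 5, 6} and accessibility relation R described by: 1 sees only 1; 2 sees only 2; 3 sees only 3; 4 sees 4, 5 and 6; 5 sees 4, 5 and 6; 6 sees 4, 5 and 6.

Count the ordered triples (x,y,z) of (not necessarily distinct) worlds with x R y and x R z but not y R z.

0

R is Euclidean; there are no such tuples.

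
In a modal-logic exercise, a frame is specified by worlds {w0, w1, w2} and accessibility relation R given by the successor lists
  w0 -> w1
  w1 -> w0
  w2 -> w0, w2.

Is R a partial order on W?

No

Reflexive: no — w0 is not related to itself.
Transitive: no — w2 R w0 and w0 R w1, but not w2 R w1.
Antisymmetric: no — w0 R w1 and w1 R w0 with w0 ≠ w1.
So R is not a partial order.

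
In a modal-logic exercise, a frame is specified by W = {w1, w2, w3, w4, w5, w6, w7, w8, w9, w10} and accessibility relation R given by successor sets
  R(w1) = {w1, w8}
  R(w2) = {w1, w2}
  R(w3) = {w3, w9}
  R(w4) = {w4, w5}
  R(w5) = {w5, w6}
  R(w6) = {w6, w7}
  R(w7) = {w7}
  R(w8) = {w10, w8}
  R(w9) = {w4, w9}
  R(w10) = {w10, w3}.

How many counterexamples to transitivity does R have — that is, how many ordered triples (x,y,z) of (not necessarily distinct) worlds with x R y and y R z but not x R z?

8

Enumerating: (w1,w8,w10), (w10,w3,w9), (w2,w1,w8), (w3,w9,w4), (w4,w5,w6), (w5,w6,w7), (w8,w10,w3), (w9,w4,w5).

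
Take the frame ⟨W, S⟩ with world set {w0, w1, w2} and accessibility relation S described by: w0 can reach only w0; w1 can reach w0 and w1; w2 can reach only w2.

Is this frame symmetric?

No

Symmetric: no — w1 S w0 but not w0 S w1.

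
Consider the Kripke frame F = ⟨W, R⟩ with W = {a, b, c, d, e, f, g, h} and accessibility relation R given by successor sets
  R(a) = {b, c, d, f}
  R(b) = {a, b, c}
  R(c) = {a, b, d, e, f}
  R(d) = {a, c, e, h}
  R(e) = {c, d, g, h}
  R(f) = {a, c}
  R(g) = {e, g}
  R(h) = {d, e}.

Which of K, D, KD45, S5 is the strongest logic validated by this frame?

Serial (axiom D): yes — every world has a successor (e.g. a R b).
Euclidean (axiom 5): no — a R b and a R d, but not b R d.
Transitive (axiom 4): no — a R c and c R e, but not a R e.
Reflexive (axiom T): no — a is not related to itself.
So F validates K, D; KD45 would additionally require R to be Euclidean and transitive. The strongest is D.

D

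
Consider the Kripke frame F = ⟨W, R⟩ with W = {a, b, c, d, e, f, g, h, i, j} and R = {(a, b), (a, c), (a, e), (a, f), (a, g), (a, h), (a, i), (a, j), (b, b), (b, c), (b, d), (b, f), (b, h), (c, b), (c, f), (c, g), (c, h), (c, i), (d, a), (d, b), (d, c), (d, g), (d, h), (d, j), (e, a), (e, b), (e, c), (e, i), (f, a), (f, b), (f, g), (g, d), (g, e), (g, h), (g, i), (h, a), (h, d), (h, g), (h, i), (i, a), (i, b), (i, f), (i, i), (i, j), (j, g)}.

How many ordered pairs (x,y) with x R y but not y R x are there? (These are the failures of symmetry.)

23

Enumerating: (a,b), (a,c), (a,g), (a,j), (b,h), (c,f), (c,g), (c,h), (c,i), (d,a), (d,c), (d,j), … and 11 more.
Total: 23.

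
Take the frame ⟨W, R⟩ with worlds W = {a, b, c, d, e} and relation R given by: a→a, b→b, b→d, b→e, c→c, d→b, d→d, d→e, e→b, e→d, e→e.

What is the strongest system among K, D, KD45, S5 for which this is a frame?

S5

Serial (axiom D): yes — every world has a successor (e.g. a R a).
Euclidean (axiom 5): yes — any two successors of a common world are R-related.
Transitive (axiom 4): yes — every two-step R-path is closed by a direct edge.
Reflexive (axiom T): yes — every world is R-related to itself.
So F validates K, D, KD45, S5. The strongest is S5.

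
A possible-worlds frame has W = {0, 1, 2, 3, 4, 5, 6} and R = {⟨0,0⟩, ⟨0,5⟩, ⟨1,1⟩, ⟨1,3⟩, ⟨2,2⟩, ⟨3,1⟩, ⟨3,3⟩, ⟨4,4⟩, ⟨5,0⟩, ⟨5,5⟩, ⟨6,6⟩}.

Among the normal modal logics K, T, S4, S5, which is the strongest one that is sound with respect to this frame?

S5

Reflexive (axiom T): yes — every world is R-related to itself.
Transitive (axiom 4): yes — every two-step R-path is closed by a direct edge.
Euclidean (axiom 5): yes — any two successors of a common world are R-related.
So F validates K, T, S4, S5. The strongest is S5.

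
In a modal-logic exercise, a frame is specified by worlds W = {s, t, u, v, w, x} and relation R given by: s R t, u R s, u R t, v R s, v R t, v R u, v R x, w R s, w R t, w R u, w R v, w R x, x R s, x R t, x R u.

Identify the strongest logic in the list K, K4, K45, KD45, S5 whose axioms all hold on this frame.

Transitive (axiom 4): yes — every two-step R-path is closed by a direct edge.
Euclidean (axiom 5): no — u R t and u R s, but not t R s.
Serial (axiom D): no — t has no R-successor.
Reflexive (axiom T): no — s is not related to itself.
So F validates K, K4; K45 would additionally require R to be Euclidean. The strongest is K4.

K4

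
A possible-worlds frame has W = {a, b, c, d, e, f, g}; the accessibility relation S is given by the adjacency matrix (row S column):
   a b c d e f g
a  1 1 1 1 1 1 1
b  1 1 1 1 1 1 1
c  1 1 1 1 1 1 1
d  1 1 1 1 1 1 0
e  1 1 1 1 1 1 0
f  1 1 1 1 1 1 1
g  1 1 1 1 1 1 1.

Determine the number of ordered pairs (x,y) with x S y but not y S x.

2

Enumerating: (g,d), (g,e).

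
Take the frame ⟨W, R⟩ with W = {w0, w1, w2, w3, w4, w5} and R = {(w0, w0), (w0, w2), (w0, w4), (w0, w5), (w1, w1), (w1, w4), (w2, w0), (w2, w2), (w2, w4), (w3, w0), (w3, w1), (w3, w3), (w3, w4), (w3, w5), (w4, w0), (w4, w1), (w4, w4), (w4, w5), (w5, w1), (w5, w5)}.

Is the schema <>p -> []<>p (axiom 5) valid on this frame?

Axiom 5 corresponds to the accessibility relation being Euclidean.
Euclidean: no — w0 R w2 and w0 R w5, but not w2 R w5.

No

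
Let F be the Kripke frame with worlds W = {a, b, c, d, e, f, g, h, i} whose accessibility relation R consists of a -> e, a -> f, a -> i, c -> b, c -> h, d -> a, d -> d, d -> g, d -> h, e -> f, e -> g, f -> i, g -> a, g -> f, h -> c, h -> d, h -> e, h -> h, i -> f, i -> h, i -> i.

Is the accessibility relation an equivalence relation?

Reflexive: no — a is not related to itself.
Symmetric: no — a R e but not e R a.
Transitive: no — a R e and e R g, but not a R g.
So R is not an equivalence relation.

No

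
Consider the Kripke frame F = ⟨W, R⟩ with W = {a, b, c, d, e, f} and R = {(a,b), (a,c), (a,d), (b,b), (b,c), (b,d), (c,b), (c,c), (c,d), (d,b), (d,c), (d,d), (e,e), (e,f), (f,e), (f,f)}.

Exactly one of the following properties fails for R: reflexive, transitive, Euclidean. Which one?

reflexive

Reflexive: no — a is not related to itself.
Transitive: yes — every two-step R-path is closed by a direct edge.
Euclidean: yes — any two successors of a common world are R-related.
Only reflexive fails.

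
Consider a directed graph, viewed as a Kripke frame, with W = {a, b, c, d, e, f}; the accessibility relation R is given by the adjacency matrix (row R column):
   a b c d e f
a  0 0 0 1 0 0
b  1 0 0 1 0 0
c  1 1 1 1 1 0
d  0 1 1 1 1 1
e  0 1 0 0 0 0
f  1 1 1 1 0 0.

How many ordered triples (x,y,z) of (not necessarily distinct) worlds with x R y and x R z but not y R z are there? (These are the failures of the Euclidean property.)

32

Enumerating: (b,a,a), (b,d,a), (c,a,a), (c,a,b), (c,a,c), (c,a,e), (c,b,b), (c,b,c), (c,b,e), (c,d,a), (c,e,a), (c,e,c), … and 20 more.
Total: 32.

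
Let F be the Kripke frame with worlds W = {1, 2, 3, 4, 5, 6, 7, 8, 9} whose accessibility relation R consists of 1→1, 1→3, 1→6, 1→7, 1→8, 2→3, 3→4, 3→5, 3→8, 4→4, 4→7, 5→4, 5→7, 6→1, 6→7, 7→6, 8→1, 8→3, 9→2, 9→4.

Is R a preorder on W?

Reflexive: no — 2 is not related to itself.
Transitive: no — 1 R 3 and 3 R 4, but not 1 R 4.
So R is not a preorder.

No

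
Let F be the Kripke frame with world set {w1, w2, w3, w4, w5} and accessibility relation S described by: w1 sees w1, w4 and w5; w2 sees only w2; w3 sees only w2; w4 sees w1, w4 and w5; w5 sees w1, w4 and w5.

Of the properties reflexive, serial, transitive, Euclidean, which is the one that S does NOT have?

reflexive

Reflexive: no — w3 is not related to itself.
Serial: yes — every world has a successor (e.g. w1 S w1).
Transitive: yes — every two-step S-path is closed by a direct edge.
Euclidean: yes — any two successors of a common world are S-related.
Only reflexive fails.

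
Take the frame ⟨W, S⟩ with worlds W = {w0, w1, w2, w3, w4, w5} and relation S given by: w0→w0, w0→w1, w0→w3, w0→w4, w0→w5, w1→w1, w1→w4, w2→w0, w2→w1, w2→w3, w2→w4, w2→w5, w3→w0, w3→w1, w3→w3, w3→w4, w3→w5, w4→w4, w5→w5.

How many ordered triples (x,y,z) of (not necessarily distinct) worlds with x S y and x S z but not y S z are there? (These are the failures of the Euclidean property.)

Enumerating: (w0,w1,w0), (w0,w1,w3), (w0,w1,w5), (w0,w4,w0), (w0,w4,w1), (w0,w4,w3), (w0,w4,w5), (w0,w5,w0), (w0,w5,w1), (w0,w5,w3), (w0,w5,w4), (w1,w4,w1), … and 22 more.
Total: 34.

34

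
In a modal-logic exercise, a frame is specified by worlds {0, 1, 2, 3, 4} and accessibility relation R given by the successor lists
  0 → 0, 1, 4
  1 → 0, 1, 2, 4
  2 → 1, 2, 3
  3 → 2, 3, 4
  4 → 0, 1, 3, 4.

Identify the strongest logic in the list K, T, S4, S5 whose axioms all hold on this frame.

T

Reflexive (axiom T): yes — every world is R-related to itself.
Transitive (axiom 4): no — 0 R 1 and 1 R 2, but not 0 R 2.
Euclidean (axiom 5): no — 1 R 0 and 1 R 2, but not 0 R 2.
So F validates K, T; S4 would additionally require R to be transitive. The strongest is T.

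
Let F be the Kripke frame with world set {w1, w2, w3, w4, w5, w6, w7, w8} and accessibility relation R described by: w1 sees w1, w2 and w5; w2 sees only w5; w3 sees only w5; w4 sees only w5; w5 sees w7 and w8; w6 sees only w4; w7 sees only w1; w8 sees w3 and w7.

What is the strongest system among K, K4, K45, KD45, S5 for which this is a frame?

K

Transitive (axiom 4): no — w1 R w5 and w5 R w7, but not w1 R w7.
Euclidean (axiom 5): no — w1 R w5 and w1 R w2, but not w5 R w2.
Serial (axiom D): yes — every world has a successor (e.g. w1 R w1).
Reflexive (axiom T): no — w2 is not related to itself.
So F validates K; K4 would additionally require R to be transitive. The strongest is K.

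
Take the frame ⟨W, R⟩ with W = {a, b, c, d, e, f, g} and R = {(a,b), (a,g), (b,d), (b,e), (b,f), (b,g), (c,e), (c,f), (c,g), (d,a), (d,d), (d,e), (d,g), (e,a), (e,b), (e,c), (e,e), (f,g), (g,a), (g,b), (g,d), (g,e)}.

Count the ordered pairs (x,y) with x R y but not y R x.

Enumerating: (a,b), (b,d), (b,f), (c,f), (c,g), (d,a), (d,e), (e,a), (f,g), (g,e).

10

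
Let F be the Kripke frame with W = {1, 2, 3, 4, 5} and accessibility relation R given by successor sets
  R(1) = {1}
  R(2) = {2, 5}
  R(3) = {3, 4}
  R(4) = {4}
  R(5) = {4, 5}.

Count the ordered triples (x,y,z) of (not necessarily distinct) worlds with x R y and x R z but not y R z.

3

Enumerating: (2,5,2), (3,4,3), (5,4,5).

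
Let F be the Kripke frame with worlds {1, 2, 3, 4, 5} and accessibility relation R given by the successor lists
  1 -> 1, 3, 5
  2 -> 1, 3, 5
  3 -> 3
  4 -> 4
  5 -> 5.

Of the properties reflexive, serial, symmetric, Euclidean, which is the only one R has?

serial

Reflexive: no — 2 is not related to itself.
Serial: yes — every world has a successor (e.g. 1 R 1).
Symmetric: no — 1 R 3 but not 3 R 1.
Euclidean: no — 1 R 3 and 1 R 5, but not 3 R 5.
Only serial holds.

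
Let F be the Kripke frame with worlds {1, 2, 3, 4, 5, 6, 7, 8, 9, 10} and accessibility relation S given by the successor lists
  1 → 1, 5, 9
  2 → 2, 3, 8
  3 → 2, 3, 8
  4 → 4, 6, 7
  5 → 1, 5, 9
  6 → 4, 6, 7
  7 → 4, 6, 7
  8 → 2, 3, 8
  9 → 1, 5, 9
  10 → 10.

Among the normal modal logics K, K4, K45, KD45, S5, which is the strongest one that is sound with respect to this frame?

S5

Transitive (axiom 4): yes — every two-step S-path is closed by a direct edge.
Euclidean (axiom 5): yes — any two successors of a common world are S-related.
Serial (axiom D): yes — every world has a successor (e.g. 1 S 1).
Reflexive (axiom T): yes — every world is S-related to itself.
So F validates K, K4, K45, KD45, S5. The strongest is S5.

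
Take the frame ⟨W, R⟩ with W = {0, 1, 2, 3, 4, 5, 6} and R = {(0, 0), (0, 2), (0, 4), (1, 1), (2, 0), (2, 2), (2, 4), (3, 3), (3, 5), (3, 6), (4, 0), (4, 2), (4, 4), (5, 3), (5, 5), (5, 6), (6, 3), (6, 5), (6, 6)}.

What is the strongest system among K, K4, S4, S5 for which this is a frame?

Transitive (axiom 4): yes — every two-step R-path is closed by a direct edge.
Reflexive (axiom T): yes — every world is R-related to itself.
Euclidean (axiom 5): yes — any two successors of a common world are R-related.
So F validates K, K4, S4, S5. The strongest is S5.

S5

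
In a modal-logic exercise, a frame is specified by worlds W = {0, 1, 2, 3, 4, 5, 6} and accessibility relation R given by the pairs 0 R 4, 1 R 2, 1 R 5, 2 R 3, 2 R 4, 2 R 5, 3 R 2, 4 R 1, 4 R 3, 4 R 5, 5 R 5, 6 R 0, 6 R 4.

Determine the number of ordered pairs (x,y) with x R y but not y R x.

Enumerating: (0,4), (1,2), (1,5), (2,4), (2,5), (4,1), (4,3), (4,5), (6,0), (6,4).

10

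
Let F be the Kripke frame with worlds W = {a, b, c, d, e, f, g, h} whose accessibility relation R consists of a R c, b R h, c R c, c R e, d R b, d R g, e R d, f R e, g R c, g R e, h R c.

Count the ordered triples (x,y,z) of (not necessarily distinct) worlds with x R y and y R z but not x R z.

11

Enumerating: (a,c,e), (b,h,c), (c,e,d), (d,b,h), (d,g,c), (d,g,e), (e,d,b), (e,d,g), (f,e,d), (g,e,d), (h,c,e).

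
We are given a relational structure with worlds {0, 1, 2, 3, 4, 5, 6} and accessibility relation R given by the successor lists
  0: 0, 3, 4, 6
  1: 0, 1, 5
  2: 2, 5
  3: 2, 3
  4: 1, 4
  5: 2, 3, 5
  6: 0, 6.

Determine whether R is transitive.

No

Transitive: no — 0 R 3 and 3 R 2, but not 0 R 2.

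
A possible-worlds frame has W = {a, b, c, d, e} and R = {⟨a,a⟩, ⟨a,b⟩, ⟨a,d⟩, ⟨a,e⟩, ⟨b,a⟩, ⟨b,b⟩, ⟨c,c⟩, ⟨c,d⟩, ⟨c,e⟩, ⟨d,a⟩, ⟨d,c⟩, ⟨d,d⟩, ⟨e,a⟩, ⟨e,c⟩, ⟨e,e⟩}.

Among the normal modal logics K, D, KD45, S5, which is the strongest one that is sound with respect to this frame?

Serial (axiom D): yes — every world has a successor (e.g. a R a).
Euclidean (axiom 5): no — a R b and a R d, but not b R d.
Transitive (axiom 4): no — a R d and d R c, but not a R c.
Reflexive (axiom T): yes — every world is R-related to itself.
So F validates K, D; KD45 would additionally require R to be Euclidean and transitive. The strongest is D.

D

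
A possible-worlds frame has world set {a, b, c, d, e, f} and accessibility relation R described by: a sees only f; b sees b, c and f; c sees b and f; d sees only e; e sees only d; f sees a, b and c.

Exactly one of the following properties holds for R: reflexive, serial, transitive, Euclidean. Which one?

serial

Reflexive: no — a is not related to itself.
Serial: yes — every world has a successor (e.g. a R f).
Transitive: no — a R f and f R b, but not a R b.
Euclidean: no — f R a and f R b, but not a R b.
Only serial holds.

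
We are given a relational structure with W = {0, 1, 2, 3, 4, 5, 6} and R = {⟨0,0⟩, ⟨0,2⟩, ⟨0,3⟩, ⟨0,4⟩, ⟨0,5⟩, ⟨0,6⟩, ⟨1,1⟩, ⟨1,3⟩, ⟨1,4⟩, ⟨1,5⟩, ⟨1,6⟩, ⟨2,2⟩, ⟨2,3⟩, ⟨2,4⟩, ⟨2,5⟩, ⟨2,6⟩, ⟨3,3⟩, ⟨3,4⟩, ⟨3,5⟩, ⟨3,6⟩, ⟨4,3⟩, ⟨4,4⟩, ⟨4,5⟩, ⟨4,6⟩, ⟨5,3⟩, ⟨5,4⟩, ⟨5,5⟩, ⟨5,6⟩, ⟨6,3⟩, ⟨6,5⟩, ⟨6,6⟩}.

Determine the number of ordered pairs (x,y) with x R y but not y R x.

14

Enumerating: (0,2), (0,3), (0,4), (0,5), (0,6), (1,3), (1,4), (1,5), (1,6), (2,3), (2,4), (2,5), (2,6), (4,6).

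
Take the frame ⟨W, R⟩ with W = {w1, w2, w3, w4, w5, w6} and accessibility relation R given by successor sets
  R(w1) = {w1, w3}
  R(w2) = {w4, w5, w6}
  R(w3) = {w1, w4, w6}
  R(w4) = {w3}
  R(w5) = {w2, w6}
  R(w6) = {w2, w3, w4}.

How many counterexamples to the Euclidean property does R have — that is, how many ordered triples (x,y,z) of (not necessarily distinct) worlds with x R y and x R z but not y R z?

Enumerating: (w1,w3,w3), (w2,w4,w4), (w2,w4,w5), (w2,w4,w6), (w2,w5,w4), (w2,w5,w5), (w2,w6,w5), (w2,w6,w6), (w3,w1,w4), (w3,w1,w6), (w3,w4,w1), (w3,w4,w4), … and 12 more.
Total: 24.

24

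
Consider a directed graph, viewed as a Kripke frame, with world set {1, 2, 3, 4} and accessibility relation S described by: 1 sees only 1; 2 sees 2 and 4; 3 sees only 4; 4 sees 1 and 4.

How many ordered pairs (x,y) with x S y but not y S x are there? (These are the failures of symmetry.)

3

Enumerating: (2,4), (3,4), (4,1).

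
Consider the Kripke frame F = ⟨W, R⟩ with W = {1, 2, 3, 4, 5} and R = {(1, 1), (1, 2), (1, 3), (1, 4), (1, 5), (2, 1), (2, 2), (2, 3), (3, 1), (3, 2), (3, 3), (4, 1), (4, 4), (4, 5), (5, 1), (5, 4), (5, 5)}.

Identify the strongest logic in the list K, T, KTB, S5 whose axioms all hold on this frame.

KTB

Reflexive (axiom T): yes — every world is R-related to itself.
Symmetric (axiom B): yes — every pair in R has its reverse in R.
Euclidean (axiom 5): no — 1 R 2 and 1 R 4, but not 2 R 4.
So F validates K, T, KTB; S5 would additionally require R to be Euclidean. The strongest is KTB.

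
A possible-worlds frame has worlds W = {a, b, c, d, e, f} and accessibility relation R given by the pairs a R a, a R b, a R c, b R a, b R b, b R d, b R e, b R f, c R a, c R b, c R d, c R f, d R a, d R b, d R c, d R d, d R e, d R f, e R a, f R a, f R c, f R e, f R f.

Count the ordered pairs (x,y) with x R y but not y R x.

Enumerating: (b,e), (b,f), (c,b), (d,a), (d,e), (d,f), (e,a), (f,a), (f,e).

9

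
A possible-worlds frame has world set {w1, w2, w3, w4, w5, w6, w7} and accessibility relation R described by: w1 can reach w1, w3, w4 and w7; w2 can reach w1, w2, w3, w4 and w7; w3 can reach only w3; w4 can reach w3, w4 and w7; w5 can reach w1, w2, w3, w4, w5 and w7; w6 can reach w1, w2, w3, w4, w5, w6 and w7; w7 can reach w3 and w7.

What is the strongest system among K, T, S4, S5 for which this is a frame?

S4

Reflexive (axiom T): yes — every world is R-related to itself.
Transitive (axiom 4): yes — every two-step R-path is closed by a direct edge.
Euclidean (axiom 5): no — w1 R w3 and w1 R w4, but not w3 R w4.
So F validates K, T, S4; S5 would additionally require R to be Euclidean. The strongest is S4.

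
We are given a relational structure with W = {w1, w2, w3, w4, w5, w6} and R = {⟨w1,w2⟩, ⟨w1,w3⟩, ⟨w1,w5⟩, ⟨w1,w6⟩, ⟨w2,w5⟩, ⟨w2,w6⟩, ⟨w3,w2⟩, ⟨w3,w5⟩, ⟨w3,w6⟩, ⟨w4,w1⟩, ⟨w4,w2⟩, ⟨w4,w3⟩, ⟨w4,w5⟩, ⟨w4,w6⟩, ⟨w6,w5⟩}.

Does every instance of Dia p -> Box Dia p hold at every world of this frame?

No

By correspondence theory, 5 is valid on a frame iff R is Euclidean.
Euclidean: no — w1 R w2 and w1 R w3, but not w2 R w3.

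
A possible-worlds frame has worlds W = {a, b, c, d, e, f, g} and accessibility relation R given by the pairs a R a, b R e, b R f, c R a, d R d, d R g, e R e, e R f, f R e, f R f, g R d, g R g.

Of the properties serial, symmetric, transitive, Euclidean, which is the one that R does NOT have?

Serial: yes — every world has a successor (e.g. a R a).
Symmetric: no — b R e but not e R b.
Transitive: yes — every two-step R-path is closed by a direct edge.
Euclidean: yes — any two successors of a common world are R-related.
Only symmetric fails.

symmetric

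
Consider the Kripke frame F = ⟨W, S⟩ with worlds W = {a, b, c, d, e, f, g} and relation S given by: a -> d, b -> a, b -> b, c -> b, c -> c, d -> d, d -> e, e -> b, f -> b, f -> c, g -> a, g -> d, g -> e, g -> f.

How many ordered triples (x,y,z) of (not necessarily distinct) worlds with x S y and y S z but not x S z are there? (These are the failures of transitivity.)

Enumerating: (a,d,e), (b,a,d), (c,b,a), (d,e,b), (e,b,a), (f,b,a), (g,e,b), (g,f,b), (g,f,c).

9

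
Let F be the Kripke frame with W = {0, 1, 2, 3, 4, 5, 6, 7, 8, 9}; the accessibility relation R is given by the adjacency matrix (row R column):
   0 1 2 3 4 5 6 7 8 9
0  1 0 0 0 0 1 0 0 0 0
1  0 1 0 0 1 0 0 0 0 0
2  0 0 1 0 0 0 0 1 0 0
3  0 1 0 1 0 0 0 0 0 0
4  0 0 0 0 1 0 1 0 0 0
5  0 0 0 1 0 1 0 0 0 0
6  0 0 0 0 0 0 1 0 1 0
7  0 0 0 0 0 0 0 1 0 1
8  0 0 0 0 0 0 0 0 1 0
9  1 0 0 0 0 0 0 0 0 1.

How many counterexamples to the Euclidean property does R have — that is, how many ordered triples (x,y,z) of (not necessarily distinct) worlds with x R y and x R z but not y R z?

9

Enumerating: (0,5,0), (1,4,1), (2,7,2), (3,1,3), (4,6,4), (5,3,5), (6,8,6), (7,9,7), (9,0,9).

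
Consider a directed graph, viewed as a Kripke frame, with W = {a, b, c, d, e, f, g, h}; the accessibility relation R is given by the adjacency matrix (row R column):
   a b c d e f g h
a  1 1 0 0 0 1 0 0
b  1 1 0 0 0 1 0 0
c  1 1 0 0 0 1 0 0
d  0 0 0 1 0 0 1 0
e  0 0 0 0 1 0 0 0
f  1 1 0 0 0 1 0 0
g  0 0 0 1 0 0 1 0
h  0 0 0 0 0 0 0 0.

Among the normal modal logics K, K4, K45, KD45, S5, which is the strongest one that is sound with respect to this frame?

K45

Transitive (axiom 4): yes — every two-step R-path is closed by a direct edge.
Euclidean (axiom 5): yes — any two successors of a common world are R-related.
Serial (axiom D): no — h has no R-successor.
Reflexive (axiom T): no — c is not related to itself.
So F validates K, K4, K45; KD45 would additionally require R to be serial. The strongest is K45.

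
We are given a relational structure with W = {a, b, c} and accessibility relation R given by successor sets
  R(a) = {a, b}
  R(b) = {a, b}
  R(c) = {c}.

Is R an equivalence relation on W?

Yes

Reflexive: yes — every world is R-related to itself.
Symmetric: yes — every pair in R has its reverse in R.
Transitive: yes — every two-step R-path is closed by a direct edge.
So R is an equivalence relation.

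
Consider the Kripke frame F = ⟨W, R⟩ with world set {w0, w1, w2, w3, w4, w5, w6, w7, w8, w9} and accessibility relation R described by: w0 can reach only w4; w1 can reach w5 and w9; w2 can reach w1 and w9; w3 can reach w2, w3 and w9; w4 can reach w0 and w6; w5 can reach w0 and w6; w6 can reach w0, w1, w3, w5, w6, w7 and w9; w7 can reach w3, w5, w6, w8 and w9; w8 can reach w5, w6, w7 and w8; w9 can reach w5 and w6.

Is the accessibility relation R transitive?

No

Transitive: no — w0 R w4 and w4 R w6, but not w0 R w6.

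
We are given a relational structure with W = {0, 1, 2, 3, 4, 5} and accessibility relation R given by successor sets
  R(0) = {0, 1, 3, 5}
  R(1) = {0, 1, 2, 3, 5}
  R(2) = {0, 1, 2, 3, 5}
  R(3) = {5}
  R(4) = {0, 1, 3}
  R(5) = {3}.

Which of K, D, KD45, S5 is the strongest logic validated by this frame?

D

Serial (axiom D): yes — every world has a successor (e.g. 0 R 0).
Euclidean (axiom 5): no — 0 R 3 and 0 R 1, but not 3 R 1.
Transitive (axiom 4): no — 0 R 1 and 1 R 2, but not 0 R 2.
Reflexive (axiom T): no — 3 is not related to itself.
So F validates K, D; KD45 would additionally require R to be Euclidean and transitive. The strongest is D.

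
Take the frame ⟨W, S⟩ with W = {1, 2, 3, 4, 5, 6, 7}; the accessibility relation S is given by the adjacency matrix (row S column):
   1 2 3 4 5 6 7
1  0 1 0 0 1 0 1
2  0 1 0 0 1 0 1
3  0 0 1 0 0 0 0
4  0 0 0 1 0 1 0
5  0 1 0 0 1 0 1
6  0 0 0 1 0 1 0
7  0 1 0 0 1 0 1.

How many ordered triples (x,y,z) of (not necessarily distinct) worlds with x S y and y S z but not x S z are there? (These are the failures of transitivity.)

S is transitive; there are no such tuples.

0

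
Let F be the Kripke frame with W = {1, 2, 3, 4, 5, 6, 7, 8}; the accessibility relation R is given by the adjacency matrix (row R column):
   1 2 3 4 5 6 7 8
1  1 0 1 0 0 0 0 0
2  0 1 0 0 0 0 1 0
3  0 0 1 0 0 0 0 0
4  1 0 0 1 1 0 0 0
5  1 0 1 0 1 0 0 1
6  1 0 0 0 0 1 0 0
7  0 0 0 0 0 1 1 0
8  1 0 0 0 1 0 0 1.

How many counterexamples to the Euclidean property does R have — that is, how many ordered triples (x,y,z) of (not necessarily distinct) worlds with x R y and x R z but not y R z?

15

Enumerating: (1,3,1), (2,7,2), (4,1,4), (4,1,5), (4,5,4), (5,1,5), (5,1,8), (5,3,1), (5,3,5), (5,3,8), (5,8,3), (6,1,6), (7,6,7), (8,1,5), (8,1,8).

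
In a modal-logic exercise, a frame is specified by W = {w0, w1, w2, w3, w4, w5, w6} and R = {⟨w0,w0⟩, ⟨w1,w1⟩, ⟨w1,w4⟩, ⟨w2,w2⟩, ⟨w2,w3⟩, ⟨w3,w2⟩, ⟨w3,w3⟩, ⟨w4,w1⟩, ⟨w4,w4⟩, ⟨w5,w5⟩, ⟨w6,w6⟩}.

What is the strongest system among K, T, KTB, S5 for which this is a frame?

S5

Reflexive (axiom T): yes — every world is R-related to itself.
Symmetric (axiom B): yes — every pair in R has its reverse in R.
Euclidean (axiom 5): yes — any two successors of a common world are R-related.
So F validates K, T, KTB, S5. The strongest is S5.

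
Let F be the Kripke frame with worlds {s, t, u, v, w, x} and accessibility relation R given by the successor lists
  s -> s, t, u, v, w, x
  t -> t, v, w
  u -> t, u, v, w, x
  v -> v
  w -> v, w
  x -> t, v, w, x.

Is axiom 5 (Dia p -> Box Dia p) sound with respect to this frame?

No

By correspondence theory, 5 is valid on a frame iff R is Euclidean.
Euclidean: no — s R t and s R u, but not t R u.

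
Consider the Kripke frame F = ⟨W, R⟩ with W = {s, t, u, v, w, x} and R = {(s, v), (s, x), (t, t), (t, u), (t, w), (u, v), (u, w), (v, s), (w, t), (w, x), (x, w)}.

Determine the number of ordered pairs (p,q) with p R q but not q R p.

4

Enumerating: (s,x), (t,u), (u,v), (u,w).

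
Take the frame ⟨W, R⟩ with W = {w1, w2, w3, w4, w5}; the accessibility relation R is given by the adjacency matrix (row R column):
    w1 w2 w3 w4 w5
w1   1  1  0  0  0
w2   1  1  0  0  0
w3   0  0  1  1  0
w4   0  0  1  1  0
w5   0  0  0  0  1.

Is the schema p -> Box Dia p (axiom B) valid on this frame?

By correspondence theory, B is valid on a frame iff R is symmetric.
Symmetric: yes — every pair in R has its reverse in R.

Yes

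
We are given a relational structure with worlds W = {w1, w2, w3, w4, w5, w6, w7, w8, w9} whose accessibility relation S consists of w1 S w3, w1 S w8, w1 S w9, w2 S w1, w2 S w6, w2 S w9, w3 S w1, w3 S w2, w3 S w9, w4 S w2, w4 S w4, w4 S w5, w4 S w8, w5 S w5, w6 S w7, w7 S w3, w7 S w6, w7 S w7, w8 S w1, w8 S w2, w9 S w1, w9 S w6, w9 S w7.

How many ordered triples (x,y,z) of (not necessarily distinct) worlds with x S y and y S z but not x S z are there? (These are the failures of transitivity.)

Enumerating: (w1,w3,w1), (w1,w3,w2), (w1,w8,w1), (w1,w8,w2), (w1,w9,w1), (w1,w9,w6), (w1,w9,w7), (w2,w1,w3), (w2,w1,w8), (w2,w6,w7), (w2,w9,w7), (w3,w1,w3), … and 22 more.
Total: 34.

34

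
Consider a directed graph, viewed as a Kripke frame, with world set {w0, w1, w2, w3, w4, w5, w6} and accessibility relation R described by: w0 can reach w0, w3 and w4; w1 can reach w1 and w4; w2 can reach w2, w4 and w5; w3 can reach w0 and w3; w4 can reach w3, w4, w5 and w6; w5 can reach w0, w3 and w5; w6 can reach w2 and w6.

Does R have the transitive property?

No

Transitive: no — w0 R w4 and w4 R w5, but not w0 R w5.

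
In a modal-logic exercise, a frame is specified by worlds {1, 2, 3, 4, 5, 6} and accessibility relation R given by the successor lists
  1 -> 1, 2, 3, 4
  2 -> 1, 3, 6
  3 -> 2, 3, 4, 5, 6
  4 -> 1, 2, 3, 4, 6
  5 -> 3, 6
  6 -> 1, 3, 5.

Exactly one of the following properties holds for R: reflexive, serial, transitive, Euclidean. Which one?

serial

Reflexive: no — 2 is not related to itself.
Serial: yes — every world has a successor (e.g. 1 R 1).
Transitive: no — 1 R 2 and 2 R 6, but not 1 R 6.
Euclidean: no — 1 R 2 and 1 R 4, but not 2 R 4.
Only serial holds.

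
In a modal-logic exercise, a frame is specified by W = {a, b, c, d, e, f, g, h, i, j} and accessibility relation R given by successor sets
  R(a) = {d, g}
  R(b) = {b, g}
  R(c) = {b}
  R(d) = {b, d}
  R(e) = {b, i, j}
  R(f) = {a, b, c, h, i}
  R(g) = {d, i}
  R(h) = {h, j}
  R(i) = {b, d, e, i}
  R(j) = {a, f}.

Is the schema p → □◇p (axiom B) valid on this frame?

No

The schema B characterises exactly the symmetric frames.
Symmetric: no — a R d but not d R a.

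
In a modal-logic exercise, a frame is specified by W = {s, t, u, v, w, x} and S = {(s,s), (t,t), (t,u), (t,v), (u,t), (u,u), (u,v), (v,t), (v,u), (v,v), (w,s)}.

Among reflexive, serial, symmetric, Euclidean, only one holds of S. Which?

Reflexive: no — w is not related to itself.
Serial: no — x has no S-successor.
Symmetric: no — w S s but not s S w.
Euclidean: yes — any two successors of a common world are S-related.
Only Euclidean holds.

Euclidean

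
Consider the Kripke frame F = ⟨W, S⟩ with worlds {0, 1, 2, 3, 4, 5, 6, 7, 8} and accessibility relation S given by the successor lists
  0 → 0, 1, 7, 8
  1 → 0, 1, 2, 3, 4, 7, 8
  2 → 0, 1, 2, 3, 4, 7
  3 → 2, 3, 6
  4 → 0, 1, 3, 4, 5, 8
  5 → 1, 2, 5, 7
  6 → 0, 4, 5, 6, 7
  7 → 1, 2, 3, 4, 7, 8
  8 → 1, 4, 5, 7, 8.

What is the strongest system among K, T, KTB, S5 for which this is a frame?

T

Reflexive (axiom T): yes — every world is S-related to itself.
Symmetric (axiom B): no — 0 S 7 but not 7 S 0.
Euclidean (axiom 5): no — 1 S 0 and 1 S 2, but not 0 S 2.
So F validates K, T; KTB would additionally require S to be symmetric. The strongest is T.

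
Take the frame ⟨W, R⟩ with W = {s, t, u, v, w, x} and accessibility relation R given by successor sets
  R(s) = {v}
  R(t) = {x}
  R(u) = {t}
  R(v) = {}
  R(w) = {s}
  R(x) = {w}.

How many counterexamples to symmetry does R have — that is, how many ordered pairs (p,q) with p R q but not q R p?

5

Enumerating: (s,v), (t,x), (u,t), (w,s), (x,w).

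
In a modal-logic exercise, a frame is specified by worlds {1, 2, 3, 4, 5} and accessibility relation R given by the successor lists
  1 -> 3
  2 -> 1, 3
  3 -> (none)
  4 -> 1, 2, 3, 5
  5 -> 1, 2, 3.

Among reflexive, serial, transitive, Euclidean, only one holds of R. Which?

Reflexive: no — 1 is not related to itself.
Serial: no — 3 has no R-successor.
Transitive: yes — every two-step R-path is closed by a direct edge.
Euclidean: no — 2 R 3 and 2 R 1, but not 3 R 1.
Only transitive holds.

transitive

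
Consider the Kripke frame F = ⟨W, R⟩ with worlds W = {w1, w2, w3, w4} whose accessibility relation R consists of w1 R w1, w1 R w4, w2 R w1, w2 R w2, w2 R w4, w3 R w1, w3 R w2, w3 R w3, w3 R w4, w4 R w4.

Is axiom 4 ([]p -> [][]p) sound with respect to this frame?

Yes

The schema 4 characterises exactly the transitive frames.
Transitive: yes — every two-step R-path is closed by a direct edge.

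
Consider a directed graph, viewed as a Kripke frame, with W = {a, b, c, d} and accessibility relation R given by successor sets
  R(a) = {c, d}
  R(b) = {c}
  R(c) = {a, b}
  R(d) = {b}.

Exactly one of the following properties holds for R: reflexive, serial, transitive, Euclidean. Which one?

Reflexive: no — a is not related to itself.
Serial: yes — every world has a successor (e.g. a R c).
Transitive: no — a R c and c R b, but not a R b.
Euclidean: no — a R c and a R d, but not c R d.
Only serial holds.

serial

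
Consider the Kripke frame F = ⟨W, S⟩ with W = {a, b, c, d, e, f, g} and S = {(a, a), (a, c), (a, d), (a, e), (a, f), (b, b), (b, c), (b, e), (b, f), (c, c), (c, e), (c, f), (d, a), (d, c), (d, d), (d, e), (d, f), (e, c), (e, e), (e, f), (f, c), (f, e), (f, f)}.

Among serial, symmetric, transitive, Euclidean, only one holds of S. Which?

transitive

Serial: no — g has no S-successor.
Symmetric: no — a S c but not c S a.
Transitive: yes — every two-step S-path is closed by a direct edge.
Euclidean: no — a S c and a S d, but not c S d.
Only transitive holds.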